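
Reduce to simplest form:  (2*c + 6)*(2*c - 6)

4*c^2 - 36

(2*c)^2 - (6)^2 = 4*c^2 - 36.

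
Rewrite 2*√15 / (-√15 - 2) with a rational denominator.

Multiply numerator and denominator by -2 + √15.
Denominator becomes -11; numerator becomes -4*√15 + 30.

(-30 + 4*√15)/11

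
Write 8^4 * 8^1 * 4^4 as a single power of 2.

2^23

8^4 = 2^12; 8^1 = 2^3; 4^4 = 2^8
Combine exponents: 2^23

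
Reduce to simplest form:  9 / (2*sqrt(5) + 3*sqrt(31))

(-18*sqrt(5) + 27*sqrt(31))/259

Multiply numerator and denominator by -2*sqrt(5) + 3*sqrt(31).
Denominator becomes 259; numerator becomes -18*sqrt(5) + 27*sqrt(31).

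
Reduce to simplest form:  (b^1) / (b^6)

b^(-5)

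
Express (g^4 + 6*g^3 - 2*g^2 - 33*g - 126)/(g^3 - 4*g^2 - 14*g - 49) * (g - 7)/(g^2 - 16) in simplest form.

(g^2 + 3*g - 18)/(g^2 - 16)

Factor: g^4 + 6*g^3 - 2*g^2 - 33*g - 126 = (g^2 + 3*g + 7)*(g - 3)*(g + 6);  g^3 - 4*g^2 - 14*g - 49 = (g - 7)*(g^2 + 3*g + 7);  g^2 - 16 = (g - 4)*(g + 4)
Cancel the common factors (g^2 + 3*g + 7), (g - 7).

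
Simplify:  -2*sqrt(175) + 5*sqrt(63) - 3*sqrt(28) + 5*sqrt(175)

24*sqrt(7)

2*sqrt(175) = 10*sqrt(7); 5*sqrt(63) = 15*sqrt(7); 3*sqrt(28) = 6*sqrt(7); 5*sqrt(175) = 25*sqrt(7)
Combine: (-10 + 15 - 6 + 25)·sqrt(7) = 24*sqrt(7)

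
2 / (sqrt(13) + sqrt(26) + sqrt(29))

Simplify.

(-13*sqrt(58) + 5*sqrt(29) + 8*sqrt(26) + 21*sqrt(13))/313

Group as (sqrt(13) + sqrt(29)) + sqrt(26); multiply by (sqrt(13) + sqrt(29)) - sqrt(26), then rationalise the remaining surd.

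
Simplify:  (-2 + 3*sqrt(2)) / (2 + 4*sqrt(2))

(-sqrt(2) + 2)/2

Multiply numerator and denominator by -4*sqrt(2) + 2.
Denominator becomes -28; numerator becomes -28 + 14*sqrt(2).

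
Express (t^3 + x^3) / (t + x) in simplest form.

x^3 + t^3 = (t + x)(t^2 - t*x + x^2).

t^2 - t*x + x^2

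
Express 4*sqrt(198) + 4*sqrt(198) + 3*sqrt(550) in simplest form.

39*sqrt(22)

4*sqrt(198) = 12*sqrt(22); 4*sqrt(198) = 12*sqrt(22); 3*sqrt(550) = 15*sqrt(22)
Combine: (12 + 12 + 15)·sqrt(22) = 39*sqrt(22)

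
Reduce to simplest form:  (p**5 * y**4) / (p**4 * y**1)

p*y**3

Quotient: p**1 * y**3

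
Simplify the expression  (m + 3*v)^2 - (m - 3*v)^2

12*m*v

Binomially expand both and collect terms in m, (3*v).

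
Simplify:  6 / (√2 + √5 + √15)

(-6*√5 - 9*√2 + 5*√6 + 4*√15)/2

Group as (√2 + √5) + √15; multiply by (√2 + √5) - √15, then rationalise the remaining surd.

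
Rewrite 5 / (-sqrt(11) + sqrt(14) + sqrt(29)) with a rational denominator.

(-16*sqrt(11) - 2*sqrt(29) + 13*sqrt(14) + sqrt(4466))/60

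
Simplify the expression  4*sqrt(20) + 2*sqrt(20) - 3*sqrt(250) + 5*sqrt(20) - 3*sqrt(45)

-15*sqrt(10) + 13*sqrt(5)

4*sqrt(20) = 8*sqrt(5); 2*sqrt(20) = 4*sqrt(5); 3*sqrt(250) = 15*sqrt(10); 5*sqrt(20) = 10*sqrt(5); 3*sqrt(45) = 9*sqrt(5)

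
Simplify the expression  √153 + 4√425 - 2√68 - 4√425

√153 = 3*√17; 4√425 = 20*√17; 2√68 = 4*√17; 4√425 = 20*√17
Combine: (3 + 20 - 4 - 20)·√17 = -√17

-√17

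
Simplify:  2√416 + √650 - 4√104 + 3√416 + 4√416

2√416 = 8*√26; √650 = 5*√26; 4√104 = 8*√26; 3√416 = 12*√26; 4√416 = 16*√26
Combine: (8 + 5 - 8 + 12 + 16)·√26 = 33*√26

33*√26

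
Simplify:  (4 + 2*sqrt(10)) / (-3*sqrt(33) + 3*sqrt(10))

(-2*sqrt(330) - 4*sqrt(33) - 20 - 4*sqrt(10))/69

Multiply numerator and denominator by 3*sqrt(10) + 3*sqrt(33).
Denominator becomes -207; numerator becomes 12*sqrt(10) + 60 + 12*sqrt(33) + 6*sqrt(330).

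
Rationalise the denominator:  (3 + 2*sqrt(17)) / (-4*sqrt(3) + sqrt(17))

Multiply numerator and denominator by sqrt(17) + 4*sqrt(3).
Denominator becomes -31; numerator becomes 3*sqrt(17) + 12*sqrt(3) + 34 + 8*sqrt(51).

(-8*sqrt(51) - 34 - 12*sqrt(3) - 3*sqrt(17))/31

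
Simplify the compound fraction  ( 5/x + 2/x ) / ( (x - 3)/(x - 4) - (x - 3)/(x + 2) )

(7*x^2 - 14*x - 56)/(6*x^2 - 18*x)

Numerator: 5/x + 2/x = 7/x
Denominator: (x - 3)/(x - 4) - (x - 3)/(x + 2) = (6*x - 18)/(x^2 - 2*x - 8)
Divide: (7/x) · ((x^2 - 2*x - 8)/(6*x - 18)) = (7*x^2 - 14*x - 56)/(6*x^2 - 18*x)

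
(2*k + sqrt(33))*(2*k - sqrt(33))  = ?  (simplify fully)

Product of conjugates: (P+Q)(P-Q) = P**2 - Q**2.

4*k**2 - 33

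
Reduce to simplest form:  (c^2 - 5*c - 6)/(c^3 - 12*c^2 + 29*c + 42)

1/(c - 7)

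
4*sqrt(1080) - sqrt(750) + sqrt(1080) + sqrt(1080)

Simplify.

4*sqrt(1080) = 24*sqrt(30); sqrt(750) = 5*sqrt(30); sqrt(1080) = 6*sqrt(30); sqrt(1080) = 6*sqrt(30)
Combine: (24 - 5 + 6 + 6)·sqrt(30) = 31*sqrt(30)

31*sqrt(30)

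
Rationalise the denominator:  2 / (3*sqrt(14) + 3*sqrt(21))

(-2*sqrt(14) + 2*sqrt(21))/21

Multiply numerator and denominator by -3*sqrt(21) + 3*sqrt(14).
Denominator becomes -63; numerator becomes -6*sqrt(21) + 6*sqrt(14).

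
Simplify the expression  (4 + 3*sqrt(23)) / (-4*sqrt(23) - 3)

(-264 - 7*sqrt(23))/359

Multiply numerator and denominator by -3 + 4*sqrt(23).
Denominator becomes -359; numerator becomes 7*sqrt(23) + 264.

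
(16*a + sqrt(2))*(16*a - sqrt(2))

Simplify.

256*a^2 - 2

(16*a)^2 - (sqrt(2))^2 = 256*a^2 - 2.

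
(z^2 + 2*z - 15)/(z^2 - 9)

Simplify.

Factor: z^2 + 2*z - 15 = (z - 3)*(z + 5);  z^2 - 9 = (z - 3)*(z + 3)
Cancel the common factor (z - 3).

(z + 5)/(z + 3)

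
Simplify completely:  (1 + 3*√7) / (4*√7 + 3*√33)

(-84 - 4*√7 + 3*√33 + 9*√231)/185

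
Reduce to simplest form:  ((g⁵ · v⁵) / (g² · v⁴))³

Inside the bracket: g³ · v¹
Raise to the power 3: g⁹ · v³

g⁹*v³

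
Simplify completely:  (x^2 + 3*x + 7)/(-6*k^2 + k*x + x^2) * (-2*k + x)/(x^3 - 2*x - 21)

Factor: -6*k^2 + k*x + x^2 = (-2*k + x)*(3*k + x);  x^3 - 2*x - 21 = (x^2 + 3*x + 7)*(x - 3)
Cancel the common factors (x^2 + 3*x + 7), (-2*k + x).

1/(3*k*x - 9*k + x^2 - 3*x)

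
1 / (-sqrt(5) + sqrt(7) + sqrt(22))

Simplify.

(-12*sqrt(5) - 5*sqrt(22) + 10*sqrt(7) + sqrt(770))/20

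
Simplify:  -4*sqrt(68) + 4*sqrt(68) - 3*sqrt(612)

-18*sqrt(17)

4*sqrt(68) = 8*sqrt(17); 4*sqrt(68) = 8*sqrt(17); 3*sqrt(612) = 18*sqrt(17)
Combine: (-8 + 8 - 18)·sqrt(17) = -18*sqrt(17)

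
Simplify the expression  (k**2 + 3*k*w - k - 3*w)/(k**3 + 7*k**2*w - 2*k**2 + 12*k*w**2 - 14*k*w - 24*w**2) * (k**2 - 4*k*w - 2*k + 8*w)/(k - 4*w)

(k - 1)/(k + 4*w)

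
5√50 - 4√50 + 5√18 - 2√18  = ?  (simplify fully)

14*√2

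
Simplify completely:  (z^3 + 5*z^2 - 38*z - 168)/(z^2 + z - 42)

Factor: z^3 + 5*z^2 - 38*z - 168 = (z + 7)*(z + 4)*(z - 6);  z^2 + z - 42 = (z + 7)*(z - 6)
Cancel the common factors (z - 6), (z + 7).

z + 4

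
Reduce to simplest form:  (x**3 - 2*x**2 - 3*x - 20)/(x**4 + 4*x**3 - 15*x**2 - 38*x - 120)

1/(x + 6)

Factor: x**3 - 2*x**2 - 3*x - 20 = (x**2 + 2*x + 5)*(x - 4);  x**4 + 4*x**3 - 15*x**2 - 38*x - 120 = (x + 6)*(x - 4)*(x**2 + 2*x + 5)
Cancel the common factors (x**2 + 2*x + 5), (x - 4).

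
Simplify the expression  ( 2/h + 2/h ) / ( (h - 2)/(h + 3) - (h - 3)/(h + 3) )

Numerator: 2/h + 2/h = 4/h
Denominator: (h - 2)/(h + 3) - (h - 3)/(h + 3) = 1/(h + 3)
Divide: (4/h) · (h + 3) = (4*h + 12)/h

(4*h + 12)/h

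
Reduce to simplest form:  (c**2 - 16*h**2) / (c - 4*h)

c + 4*h

Difference of squares: factor out (c - 4*h).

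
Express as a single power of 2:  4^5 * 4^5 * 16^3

2^32

4^5 = 2^10; 4^5 = 2^10; 16^3 = 2^12
Combine exponents: 2^32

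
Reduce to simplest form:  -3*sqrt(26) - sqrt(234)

3*sqrt(26) = 3*sqrt(26); sqrt(234) = 3*sqrt(26)
Combine: (-3 - 3)·sqrt(26) = -6*sqrt(26)

-6*sqrt(26)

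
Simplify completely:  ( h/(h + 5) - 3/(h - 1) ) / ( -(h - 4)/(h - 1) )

Numerator: h/(h + 5) - 3/(h - 1) = (h**2 - 4*h - 15)/(h**2 + 4*h - 5)
Denominator: -(h - 4)/(h - 1) = (-h + 4)/(h - 1)
Divide: ((h**2 - 4*h - 15)/(h**2 + 4*h - 5)) · ((h - 1)/(-h + 4)) = (-h**2 + 4*h + 15)/(h**2 + h - 20)

(-h**2 + 4*h + 15)/(h**2 + h - 20)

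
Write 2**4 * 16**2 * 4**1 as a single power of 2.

2**14

2**4 = 2**4; 16**2 = 2**8; 4**1 = 2**2
Combine exponents: 2**14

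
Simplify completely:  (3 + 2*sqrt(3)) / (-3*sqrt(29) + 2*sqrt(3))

(-2*sqrt(87) - 3*sqrt(29) - 4 - 2*sqrt(3))/83

Multiply numerator and denominator by 2*sqrt(3) + 3*sqrt(29).
Denominator becomes -249; numerator becomes 6*sqrt(3) + 12 + 9*sqrt(29) + 6*sqrt(87).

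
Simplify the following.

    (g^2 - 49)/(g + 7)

g - 7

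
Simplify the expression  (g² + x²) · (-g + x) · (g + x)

-g⁴ + x⁴

Telescope via difference of squares: (x+g)(x-g) = -g² + x², then repeat with the next factor.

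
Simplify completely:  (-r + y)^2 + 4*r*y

(r + y)^2

Expanding gives r^2 + 2*r*y + y^2, a perfect square.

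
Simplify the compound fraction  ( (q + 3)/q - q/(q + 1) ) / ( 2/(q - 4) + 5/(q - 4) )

(4*q^2 - 13*q - 12)/(7*q^2 + 7*q)

Numerator: (q + 3)/q - q/(q + 1) = (4*q + 3)/(q^2 + q)
Denominator: 2/(q - 4) + 5/(q - 4) = 7/(q - 4)
Divide: ((4*q + 3)/(q^2 + q)) · (q/7 - 4/7) = (4*q^2 - 13*q - 12)/(7*q^2 + 7*q)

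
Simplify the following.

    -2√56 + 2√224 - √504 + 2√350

8*√14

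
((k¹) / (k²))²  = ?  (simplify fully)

Inside the bracket: (k^-1)
Raise to the power 2: (k^-2)

k^(-2)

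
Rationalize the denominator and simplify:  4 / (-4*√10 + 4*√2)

(-√10 - √2)/8

Multiply numerator and denominator by 4*√2 + 4*√10.
Denominator becomes -128; numerator becomes 16*√2 + 16*√10.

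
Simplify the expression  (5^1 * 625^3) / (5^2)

5^11

5^1 = 5^1; 625^3 = 5^12; 5^2 = 5^2
Combine exponents: 5^11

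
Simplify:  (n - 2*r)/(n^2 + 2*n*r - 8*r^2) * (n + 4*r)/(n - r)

Factor: n^2 + 2*n*r - 8*r^2 = (n - 2*r)*(n + 4*r)
Cancel the common factors (n + 4*r), (n - 2*r).

-1/(-n + r)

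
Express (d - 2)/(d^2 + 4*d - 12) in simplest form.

1/(d + 6)

Factor: d^2 + 4*d - 12 = (d + 6)*(d - 2)
Cancel the common factor (d - 2).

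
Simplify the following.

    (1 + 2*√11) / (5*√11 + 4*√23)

(-110 - 5*√11 + 4*√23 + 8*√253)/93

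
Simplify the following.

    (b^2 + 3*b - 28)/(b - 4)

Factor: b^2 + 3*b - 28 = (b - 4)*(b + 7)
Cancel the common factor (b - 4).

b + 7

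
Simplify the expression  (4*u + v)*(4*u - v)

16*u^2 - v^2

Difference of squares with P = 4*u, Q = v.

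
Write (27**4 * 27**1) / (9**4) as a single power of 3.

27**4 = 3**12; 27**1 = 3**3; 9**4 = 3**8
Combine exponents: 3**7

3**7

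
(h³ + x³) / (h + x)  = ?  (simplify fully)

h² - h*x + x²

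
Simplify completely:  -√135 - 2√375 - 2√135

-19*√15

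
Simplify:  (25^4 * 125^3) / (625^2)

5^9

25^4 = 5^8; 125^3 = 5^9; 625^2 = 5^8
Combine exponents: 5^9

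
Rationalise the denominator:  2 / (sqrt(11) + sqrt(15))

(-sqrt(11) + sqrt(15))/2

Multiply numerator and denominator by -sqrt(11) + sqrt(15).
Denominator becomes 4; numerator becomes -2*sqrt(11) + 2*sqrt(15).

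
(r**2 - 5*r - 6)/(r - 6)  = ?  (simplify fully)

Factor: r**2 - 5*r - 6 = (r - 6)*(r + 1)
Cancel the common factor (r - 6).

r + 1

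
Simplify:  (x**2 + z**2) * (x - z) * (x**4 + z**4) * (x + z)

Telescope via difference of squares: (x+z)(x-z) = x**2 - z**2, then repeat with the next factor.

x**8 - z**8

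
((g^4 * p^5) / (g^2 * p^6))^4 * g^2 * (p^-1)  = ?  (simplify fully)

g^10/p^5

Inside the bracket: g^2 * (p^-1)
Raise to the power 4: g^8 * (p^-4)
Multiply by g^2 * (p^-1): add exponents.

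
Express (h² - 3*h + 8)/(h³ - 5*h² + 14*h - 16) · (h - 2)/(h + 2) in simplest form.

Factor: h³ - 5*h² + 14*h - 16 = (h² - 3*h + 8)·(h - 2)
Cancel the common factors (h² - 3*h + 8), (h - 2).

1/(h + 2)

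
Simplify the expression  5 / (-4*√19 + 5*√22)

Multiply numerator and denominator by 4*√19 + 5*√22.
Denominator becomes 246; numerator becomes 20*√19 + 25*√22.

(20*√19 + 25*√22)/246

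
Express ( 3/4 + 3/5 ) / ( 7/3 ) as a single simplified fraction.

Numerator: 3/4 + 3/5 = 27/20
Denominator: 7/3 = 7/3
Divide: (27/20) · (3/7) = 81/140

81/140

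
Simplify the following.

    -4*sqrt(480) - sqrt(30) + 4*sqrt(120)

-9*sqrt(30)

4*sqrt(480) = 16*sqrt(30); sqrt(30) = sqrt(30); 4*sqrt(120) = 8*sqrt(30)
Combine: (-16 - 1 + 8)·sqrt(30) = -9*sqrt(30)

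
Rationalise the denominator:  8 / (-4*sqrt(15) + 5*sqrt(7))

(-32*sqrt(15) - 40*sqrt(7))/65

Multiply numerator and denominator by 5*sqrt(7) + 4*sqrt(15).
Denominator becomes -65; numerator becomes 40*sqrt(7) + 32*sqrt(15).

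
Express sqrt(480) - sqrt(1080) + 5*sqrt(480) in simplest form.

sqrt(480) = 4*sqrt(30); sqrt(1080) = 6*sqrt(30); 5*sqrt(480) = 20*sqrt(30)
Combine: (4 - 6 + 20)·sqrt(30) = 18*sqrt(30)

18*sqrt(30)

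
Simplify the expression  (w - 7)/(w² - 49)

1/(w + 7)

Factor: w² - 49 = (w - 7)·(w + 7)
Cancel the common factor (w - 7).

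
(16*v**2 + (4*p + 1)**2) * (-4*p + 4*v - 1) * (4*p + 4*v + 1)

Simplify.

Telescope via difference of squares: ((4*v)+(4*p + 1))((4*v)-(4*p + 1)) = -16*p**2 - 8*p + 16*v**2 - 1, then repeat with the next factor.

-256*p**4 - 256*p**3 - 96*p**2 - 16*p + 256*v**4 - 1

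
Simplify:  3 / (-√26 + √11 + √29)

Group as (√11 + √29) - √26; multiply by (√11 + √29) + √26, then rationalise the remaining surd.

(-7*√26 + 4*√29 + 22*√11 + √8294)/180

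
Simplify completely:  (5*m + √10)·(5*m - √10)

Product of conjugates: (P+Q)(P-Q) = P^2 - Q^2.

25*m² - 10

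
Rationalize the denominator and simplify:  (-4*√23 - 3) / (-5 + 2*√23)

(-199 - 26*√23)/67

Multiply numerator and denominator by -2*√23 - 5.
Denominator becomes -67; numerator becomes 26*√23 + 199.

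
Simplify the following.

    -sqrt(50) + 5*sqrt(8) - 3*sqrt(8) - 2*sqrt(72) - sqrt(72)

-19*sqrt(2)

sqrt(50) = 5*sqrt(2); 5*sqrt(8) = 10*sqrt(2); 3*sqrt(8) = 6*sqrt(2); 2*sqrt(72) = 12*sqrt(2); sqrt(72) = 6*sqrt(2)
Combine: (-5 + 10 - 6 - 12 - 6)·sqrt(2) = -19*sqrt(2)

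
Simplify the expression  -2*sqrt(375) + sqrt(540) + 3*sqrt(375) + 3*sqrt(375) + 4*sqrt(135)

38*sqrt(15)

2*sqrt(375) = 10*sqrt(15); sqrt(540) = 6*sqrt(15); 3*sqrt(375) = 15*sqrt(15); 3*sqrt(375) = 15*sqrt(15); 4*sqrt(135) = 12*sqrt(15)
Combine: (-10 + 6 + 15 + 15 + 12)·sqrt(15) = 38*sqrt(15)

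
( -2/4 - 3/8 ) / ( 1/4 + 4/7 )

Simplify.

-49/46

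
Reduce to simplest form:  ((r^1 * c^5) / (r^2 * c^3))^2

c^4/r^2

Inside the bracket: (r^-1) * c^2
Raise to the power 2: (r^-2) * c^4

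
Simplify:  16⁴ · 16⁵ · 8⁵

2^51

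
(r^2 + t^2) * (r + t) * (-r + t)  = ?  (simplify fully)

(t+r)(t-r) = -r^2 + t^2; continue pairing.

-r^4 + t^4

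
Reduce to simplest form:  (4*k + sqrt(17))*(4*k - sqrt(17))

16*k**2 - 17

(4*k)**2 - (sqrt(17))**2 = 16*k**2 - 17.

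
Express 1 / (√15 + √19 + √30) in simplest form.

(-15*√38 + 2*√30 + 13*√19 + 17*√15)/562

Group as (√15 + √30) + √19; multiply by (√15 + √30) - √19, then rationalise the remaining surd.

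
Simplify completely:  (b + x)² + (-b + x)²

Binomially expand both and collect terms in x, b.

2*b² + 2*x²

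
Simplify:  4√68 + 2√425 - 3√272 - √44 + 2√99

4√68 = 8*√17; 2√425 = 10*√17; 3√272 = 12*√17; √44 = 2*√11; 2√99 = 6*√11

4*√11 + 6*√17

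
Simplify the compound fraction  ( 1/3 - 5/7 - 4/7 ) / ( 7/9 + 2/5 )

-300/371

Numerator: 1/3 - 5/7 - 4/7 = -20/21
Denominator: 7/9 + 2/5 = 53/45
Divide: (-20/21) · (45/53) = -300/371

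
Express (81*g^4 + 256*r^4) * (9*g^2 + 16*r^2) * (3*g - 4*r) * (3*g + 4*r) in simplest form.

Telescope via difference of squares: ((3*g)+(4*r))((3*g)-(4*r)) = 9*g^2 - 16*r^2, then repeat with the next factor.

6561*g^8 - 65536*r^8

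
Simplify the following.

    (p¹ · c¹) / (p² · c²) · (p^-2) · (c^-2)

Quotient: (p^-1) · (c^-1)
Multiply by (p^-2) · (c^-2): add exponents.

1/(c³*p³)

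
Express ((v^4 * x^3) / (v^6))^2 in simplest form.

x^6/v^4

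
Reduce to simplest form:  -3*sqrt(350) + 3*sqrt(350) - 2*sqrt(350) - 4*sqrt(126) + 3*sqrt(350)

-7*sqrt(14)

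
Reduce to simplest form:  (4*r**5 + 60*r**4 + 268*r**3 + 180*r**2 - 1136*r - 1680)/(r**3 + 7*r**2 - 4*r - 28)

4*r**2 + 32*r + 60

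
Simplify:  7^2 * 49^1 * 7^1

7^2 = 7^2; 49^1 = 7^2; 7^1 = 7^1
Combine exponents: 7^5

7^5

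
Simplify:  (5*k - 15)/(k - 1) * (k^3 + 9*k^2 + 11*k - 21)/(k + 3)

5*k^2 + 20*k - 105

Factor: 5*k - 15 = 5*(k - 3);  k^3 + 9*k^2 + 11*k - 21 = (k - 1)*(k + 7)*(k + 3)
Cancel the common factors (k - 1), (k + 3).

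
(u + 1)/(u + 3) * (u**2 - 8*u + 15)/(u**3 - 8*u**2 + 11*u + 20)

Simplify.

(u - 3)/(u**2 - u - 12)

Factor: u**2 - 8*u + 15 = (u - 5)*(u - 3);  u**3 - 8*u**2 + 11*u + 20 = (u + 1)*(u - 4)*(u - 5)
Cancel the common factors (u - 5), (u + 1).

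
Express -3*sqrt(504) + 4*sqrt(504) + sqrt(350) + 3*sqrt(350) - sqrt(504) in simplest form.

3*sqrt(504) = 18*sqrt(14); 4*sqrt(504) = 24*sqrt(14); sqrt(350) = 5*sqrt(14); 3*sqrt(350) = 15*sqrt(14); sqrt(504) = 6*sqrt(14)
Combine: (-18 + 24 + 5 + 15 - 6)·sqrt(14) = 20*sqrt(14)

20*sqrt(14)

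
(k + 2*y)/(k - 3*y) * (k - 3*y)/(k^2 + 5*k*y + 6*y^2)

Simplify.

1/(k + 3*y)

Factor: k^2 + 5*k*y + 6*y^2 = (k + 3*y)*(k + 2*y)
Cancel the common factors (k + 2*y), (k - 3*y).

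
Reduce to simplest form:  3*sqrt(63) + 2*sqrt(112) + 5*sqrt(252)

47*sqrt(7)

3*sqrt(63) = 9*sqrt(7); 2*sqrt(112) = 8*sqrt(7); 5*sqrt(252) = 30*sqrt(7)
Combine: (9 + 8 + 30)·sqrt(7) = 47*sqrt(7)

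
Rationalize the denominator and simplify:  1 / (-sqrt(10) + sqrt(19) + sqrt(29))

(-19*sqrt(10) + 10*sqrt(19) + sqrt(5510))/380

Group as (sqrt(19) + sqrt(29)) - sqrt(10); multiply by (sqrt(19) + sqrt(29)) + sqrt(10), then rationalise the remaining surd.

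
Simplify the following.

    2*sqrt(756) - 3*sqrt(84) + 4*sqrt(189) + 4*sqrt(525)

38*sqrt(21)

2*sqrt(756) = 12*sqrt(21); 3*sqrt(84) = 6*sqrt(21); 4*sqrt(189) = 12*sqrt(21); 4*sqrt(525) = 20*sqrt(21)
Combine: (12 - 6 + 12 + 20)·sqrt(21) = 38*sqrt(21)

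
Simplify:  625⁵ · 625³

5^32

625⁵ = 5^20; 625³ = 5^12
Combine exponents: 5^32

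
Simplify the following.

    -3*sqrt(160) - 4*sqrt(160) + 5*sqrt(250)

-3*sqrt(10)

3*sqrt(160) = 12*sqrt(10); 4*sqrt(160) = 16*sqrt(10); 5*sqrt(250) = 25*sqrt(10)
Combine: (-12 - 16 + 25)·sqrt(10) = -3*sqrt(10)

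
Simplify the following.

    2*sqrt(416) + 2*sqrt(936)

20*sqrt(26)

2*sqrt(416) = 8*sqrt(26); 2*sqrt(936) = 12*sqrt(26)
Combine: (8 + 12)·sqrt(26) = 20*sqrt(26)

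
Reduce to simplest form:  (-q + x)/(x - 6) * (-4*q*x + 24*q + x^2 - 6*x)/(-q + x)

-4*q + x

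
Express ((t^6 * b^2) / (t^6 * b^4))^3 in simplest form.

Inside the bracket: (b^-2)
Raise to the power 3: (b^-6)

b^(-6)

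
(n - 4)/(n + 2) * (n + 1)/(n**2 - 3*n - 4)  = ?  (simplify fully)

Factor: n**2 - 3*n - 4 = (n + 1)*(n - 4)
Cancel the common factors (n - 4), (n + 1).

1/(n + 2)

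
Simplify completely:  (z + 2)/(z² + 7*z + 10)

Factor: z² + 7*z + 10 = (z + 2)·(z + 5)
Cancel the common factor (z + 2).

1/(z + 5)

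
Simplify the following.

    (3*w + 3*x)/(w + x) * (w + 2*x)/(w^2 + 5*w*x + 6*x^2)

3/(w + 3*x)

Factor: 3*w + 3*x = 3*(w + x);  w^2 + 5*w*x + 6*x^2 = (w + 3*x)*(w + 2*x)
Cancel the common factors (w + 2*x), (w + x).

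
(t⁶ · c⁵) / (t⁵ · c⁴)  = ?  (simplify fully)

c*t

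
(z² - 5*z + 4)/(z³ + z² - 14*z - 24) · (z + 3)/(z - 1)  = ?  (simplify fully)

1/(z + 2)

Factor: z² - 5*z + 4 = (z - 1)·(z - 4);  z³ + z² - 14*z - 24 = (z + 2)·(z + 3)·(z - 4)
Cancel the common factors (z + 3), (z - 1), (z - 4).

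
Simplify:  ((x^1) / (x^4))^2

x^(-6)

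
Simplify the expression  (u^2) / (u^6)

u^(-4)

Quotient: (u^-4)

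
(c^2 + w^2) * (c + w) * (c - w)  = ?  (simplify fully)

Pair the conjugate factors: (c+w)(c-w) = c^2 - w^2, then repeat with the next factor.

c^4 - w^4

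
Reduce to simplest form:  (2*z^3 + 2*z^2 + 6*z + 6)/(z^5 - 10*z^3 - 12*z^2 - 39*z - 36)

2/(z^2 - z - 12)

Factor: 2*z^3 + 2*z^2 + 6*z + 6 = 2*(z + 1)*(z^2 + 3);  z^5 - 10*z^3 - 12*z^2 - 39*z - 36 = (z + 1)*(z - 4)*(z + 3)*(z^2 + 3)
Cancel the common factors (z^2 + 3), (z + 1).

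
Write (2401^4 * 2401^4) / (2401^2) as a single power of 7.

7^24

2401^4 = 7^16; 2401^4 = 7^16; 2401^2 = 7^8
Combine exponents: 7^24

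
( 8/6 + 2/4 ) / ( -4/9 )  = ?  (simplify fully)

-33/8

Numerator: 8/6 + 2/4 = 11/6
Denominator: -4/9 = -4/9
Divide: (11/6) · (-9/4) = -33/8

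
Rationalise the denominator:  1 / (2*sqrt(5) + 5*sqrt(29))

(-2*sqrt(5) + 5*sqrt(29))/705

Multiply numerator and denominator by -2*sqrt(5) + 5*sqrt(29).
Denominator becomes 705; numerator becomes -2*sqrt(5) + 5*sqrt(29).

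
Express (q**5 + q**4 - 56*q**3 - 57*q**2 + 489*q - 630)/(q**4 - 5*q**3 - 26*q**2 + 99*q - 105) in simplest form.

q + 6

Factor: q**5 + q**4 - 56*q**3 - 57*q**2 + 489*q - 630 = (q**2 - 3*q + 3)*(q - 7)*(q + 6)*(q + 5);  q**4 - 5*q**3 - 26*q**2 + 99*q - 105 = (q - 7)*(q**2 - 3*q + 3)*(q + 5)
Cancel the common factors (q**2 - 3*q + 3), (q + 5), (q - 7).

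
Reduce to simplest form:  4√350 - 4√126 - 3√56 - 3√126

4√350 = 20*√14; 4√126 = 12*√14; 3√56 = 6*√14; 3√126 = 9*√14
Combine: (20 - 12 - 6 - 9)·√14 = -7*√14

-7*√14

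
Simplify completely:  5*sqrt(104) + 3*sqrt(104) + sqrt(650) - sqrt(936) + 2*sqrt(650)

5*sqrt(104) = 10*sqrt(26); 3*sqrt(104) = 6*sqrt(26); sqrt(650) = 5*sqrt(26); sqrt(936) = 6*sqrt(26); 2*sqrt(650) = 10*sqrt(26)
Combine: (10 + 6 + 5 - 6 + 10)·sqrt(26) = 25*sqrt(26)

25*sqrt(26)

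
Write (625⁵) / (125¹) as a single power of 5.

625⁵ = 5^20; 125¹ = 5^3
Combine exponents: 5^17

5^17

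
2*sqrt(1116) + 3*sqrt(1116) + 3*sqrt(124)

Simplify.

2*sqrt(1116) = 12*sqrt(31); 3*sqrt(1116) = 18*sqrt(31); 3*sqrt(124) = 6*sqrt(31)
Combine: (12 + 18 + 6)·sqrt(31) = 36*sqrt(31)

36*sqrt(31)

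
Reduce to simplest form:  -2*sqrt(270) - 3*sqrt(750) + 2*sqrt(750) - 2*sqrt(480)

2*sqrt(270) = 6*sqrt(30); 3*sqrt(750) = 15*sqrt(30); 2*sqrt(750) = 10*sqrt(30); 2*sqrt(480) = 8*sqrt(30)
Combine: (-6 - 15 + 10 - 8)·sqrt(30) = -19*sqrt(30)

-19*sqrt(30)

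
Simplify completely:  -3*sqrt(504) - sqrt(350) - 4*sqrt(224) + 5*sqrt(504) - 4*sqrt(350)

-29*sqrt(14)

3*sqrt(504) = 18*sqrt(14); sqrt(350) = 5*sqrt(14); 4*sqrt(224) = 16*sqrt(14); 5*sqrt(504) = 30*sqrt(14); 4*sqrt(350) = 20*sqrt(14)
Combine: (-18 - 5 - 16 + 30 - 20)·sqrt(14) = -29*sqrt(14)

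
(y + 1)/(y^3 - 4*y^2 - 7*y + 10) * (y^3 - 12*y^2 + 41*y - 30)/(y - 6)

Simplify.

Factor: y^3 - 4*y^2 - 7*y + 10 = (y + 2)*(y - 1)*(y - 5);  y^3 - 12*y^2 + 41*y - 30 = (y - 1)*(y - 5)*(y - 6)
Cancel the common factors (y - 5), (y - 1), (y - 6).

(y + 1)/(y + 2)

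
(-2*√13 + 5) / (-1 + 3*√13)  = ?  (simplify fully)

(-73 + 13*√13)/116

Multiply numerator and denominator by -3*√13 - 1.
Denominator becomes -116; numerator becomes -13*√13 + 73.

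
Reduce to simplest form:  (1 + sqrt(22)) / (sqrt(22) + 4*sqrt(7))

Multiply numerator and denominator by -4*sqrt(7) + sqrt(22).
Denominator becomes -90; numerator becomes -4*sqrt(154) - 4*sqrt(7) + sqrt(22) + 22.

(-22 - sqrt(22) + 4*sqrt(7) + 4*sqrt(154))/90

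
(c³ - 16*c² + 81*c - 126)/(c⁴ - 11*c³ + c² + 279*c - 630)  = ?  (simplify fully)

1/(c + 5)

Factor: c³ - 16*c² + 81*c - 126 = (c - 7)·(c - 3)·(c - 6);  c⁴ - 11*c³ + c² + 279*c - 630 = (c + 5)·(c - 6)·(c - 7)·(c - 3)
Cancel the common factors (c - 7), (c - 3), (c - 6).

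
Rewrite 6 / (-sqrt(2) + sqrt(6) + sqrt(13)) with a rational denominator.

(-102*sqrt(2) - 30*sqrt(13) + 54*sqrt(6) + 24*sqrt(39))/23

Group as (sqrt(6) + sqrt(13)) - sqrt(2); multiply by (sqrt(6) + sqrt(13)) + sqrt(2), then rationalise the remaining surd.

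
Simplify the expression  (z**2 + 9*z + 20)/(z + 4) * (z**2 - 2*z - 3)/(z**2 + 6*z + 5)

z - 3

Factor: z**2 + 9*z + 20 = (z + 4)*(z + 5);  z**2 - 2*z - 3 = (z + 1)*(z - 3);  z**2 + 6*z + 5 = (z + 5)*(z + 1)
Cancel the common factors (z + 5), (z + 4), (z + 1).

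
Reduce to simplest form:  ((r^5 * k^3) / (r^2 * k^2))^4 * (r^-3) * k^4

k^8*r^9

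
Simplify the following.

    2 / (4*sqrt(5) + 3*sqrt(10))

(-4*sqrt(5) + 3*sqrt(10))/5

Multiply numerator and denominator by -4*sqrt(5) + 3*sqrt(10).
Denominator becomes 10; numerator becomes -8*sqrt(5) + 6*sqrt(10).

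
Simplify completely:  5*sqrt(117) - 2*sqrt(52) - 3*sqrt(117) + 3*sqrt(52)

5*sqrt(117) = 15*sqrt(13); 2*sqrt(52) = 4*sqrt(13); 3*sqrt(117) = 9*sqrt(13); 3*sqrt(52) = 6*sqrt(13)
Combine: (15 - 4 - 9 + 6)·sqrt(13) = 8*sqrt(13)

8*sqrt(13)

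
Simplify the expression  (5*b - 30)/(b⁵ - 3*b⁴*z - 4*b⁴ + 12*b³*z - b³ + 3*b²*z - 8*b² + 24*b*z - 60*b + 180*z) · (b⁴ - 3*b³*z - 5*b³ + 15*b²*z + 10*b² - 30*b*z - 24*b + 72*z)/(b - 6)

(5*b - 20)/(b² - 3*b - 10)

Factor: 5*b - 30 = 5·(b - 6);  b⁵ - 3*b⁴*z - 4*b⁴ + 12*b³*z - b³ + 3*b²*z - 8*b² + 24*b*z - 60*b + 180*z = (b² - b + 6)·(b + 2)·(b - 5)·(b - 3*z);  b⁴ - 3*b³*z - 5*b³ + 15*b²*z + 10*b² - 30*b*z - 24*b + 72*z = (b - 4)·(b² - b + 6)·(b - 3*z)
Cancel the common factors (b² - b + 6), (b - 3*z), (b - 6).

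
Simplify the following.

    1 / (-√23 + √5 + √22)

(-2*√23 + 3*√22 + 20*√5 + √2530)/212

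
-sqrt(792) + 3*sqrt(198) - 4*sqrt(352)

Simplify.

sqrt(792) = 6*sqrt(22); 3*sqrt(198) = 9*sqrt(22); 4*sqrt(352) = 16*sqrt(22)
Combine: (-6 + 9 - 16)·sqrt(22) = -13*sqrt(22)

-13*sqrt(22)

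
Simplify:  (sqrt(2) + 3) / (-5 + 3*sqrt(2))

-3 - 2*sqrt(2)

Multiply numerator and denominator by -5 - 3*sqrt(2).
Denominator becomes 7; numerator becomes -21 - 14*sqrt(2).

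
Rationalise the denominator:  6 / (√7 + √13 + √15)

(-4*√1365 + 10*√15 + 18*√13 + 42*√7)/113

Group as (√13 + √15) + √7; multiply by (√13 + √15) - √7, then rationalise the remaining surd.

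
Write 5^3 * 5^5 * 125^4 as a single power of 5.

5^20

5^3 = 5^3; 5^5 = 5^5; 125^4 = 5^12
Combine exponents: 5^20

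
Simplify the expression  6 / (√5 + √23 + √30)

(-5*√138 - √30 + 6*√23 + 24*√5)/38

Group as (√5 + √30) + √23; multiply by (√5 + √30) - √23, then rationalise the remaining surd.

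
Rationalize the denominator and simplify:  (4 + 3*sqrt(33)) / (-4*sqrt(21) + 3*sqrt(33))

(-36*sqrt(77) - 297 - 16*sqrt(21) - 12*sqrt(33))/39

Multiply numerator and denominator by 3*sqrt(33) + 4*sqrt(21).
Denominator becomes -39; numerator becomes 12*sqrt(33) + 16*sqrt(21) + 297 + 36*sqrt(77).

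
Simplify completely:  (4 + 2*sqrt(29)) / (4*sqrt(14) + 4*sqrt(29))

(-sqrt(406) - 2*sqrt(14) + 2*sqrt(29) + 29)/30

Multiply numerator and denominator by -4*sqrt(14) + 4*sqrt(29).
Denominator becomes 240; numerator becomes -8*sqrt(406) - 16*sqrt(14) + 16*sqrt(29) + 232.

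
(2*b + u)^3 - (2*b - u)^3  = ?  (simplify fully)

Binomially expand both and collect terms in (2*b), u.

2*u*(12*b^2 + u^2)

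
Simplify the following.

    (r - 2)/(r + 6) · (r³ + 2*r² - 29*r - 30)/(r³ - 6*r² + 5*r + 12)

Factor: r³ + 2*r² - 29*r - 30 = (r + 1)·(r - 5)·(r + 6);  r³ - 6*r² + 5*r + 12 = (r - 3)·(r - 4)·(r + 1)
Cancel the common factors (r + 1), (r + 6).

(r² - 7*r + 10)/(r² - 7*r + 12)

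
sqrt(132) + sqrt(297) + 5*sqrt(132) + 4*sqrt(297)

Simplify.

27*sqrt(33)

sqrt(132) = 2*sqrt(33); sqrt(297) = 3*sqrt(33); 5*sqrt(132) = 10*sqrt(33); 4*sqrt(297) = 12*sqrt(33)
Combine: (2 + 3 + 10 + 12)·sqrt(33) = 27*sqrt(33)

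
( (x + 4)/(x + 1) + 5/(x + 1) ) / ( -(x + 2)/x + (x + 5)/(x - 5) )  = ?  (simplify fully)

Numerator: (x + 4)/(x + 1) + 5/(x + 1) = (x + 9)/(x + 1)
Denominator: -(x + 2)/x + (x + 5)/(x - 5) = (8*x + 10)/(x^2 - 5*x)
Divide: ((x + 9)/(x + 1)) · ((x^2 - 5*x)/(8*x + 10)) = (x^3 + 4*x^2 - 45*x)/(8*x^2 + 18*x + 10)

(x^3 + 4*x^2 - 45*x)/(8*x^2 + 18*x + 10)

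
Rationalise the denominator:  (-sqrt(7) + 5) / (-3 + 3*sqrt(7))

Multiply numerator and denominator by -3*sqrt(7) - 3.
Denominator becomes -54; numerator becomes -12*sqrt(7) + 6.

(-1 + 2*sqrt(7))/9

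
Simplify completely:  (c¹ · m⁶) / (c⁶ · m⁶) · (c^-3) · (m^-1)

1/(c⁸*m)

Quotient: (c^-5)
Multiply by (c^-3) · (m^-1): add exponents.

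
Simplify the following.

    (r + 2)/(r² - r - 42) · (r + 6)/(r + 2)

Factor: r² - r - 42 = (r + 6)·(r - 7)
Cancel the common factors (r + 6), (r + 2).

1/(r - 7)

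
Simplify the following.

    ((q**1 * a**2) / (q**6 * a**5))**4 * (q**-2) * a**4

Inside the bracket: (q**-5) * (a**-3)
Raise to the power 4: (q**-20) * (a**-12)
Multiply by (q**-2) * a**4: add exponents.

1/(a**8*q**22)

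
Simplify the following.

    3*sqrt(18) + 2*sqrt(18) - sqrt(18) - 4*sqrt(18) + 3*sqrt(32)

12*sqrt(2)

3*sqrt(18) = 9*sqrt(2); 2*sqrt(18) = 6*sqrt(2); sqrt(18) = 3*sqrt(2); 4*sqrt(18) = 12*sqrt(2); 3*sqrt(32) = 12*sqrt(2)
Combine: (9 + 6 - 3 - 12 + 12)·sqrt(2) = 12*sqrt(2)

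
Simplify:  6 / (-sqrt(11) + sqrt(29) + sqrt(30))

(-24*sqrt(11) + 5*sqrt(30) + 6*sqrt(29) + sqrt(9570))/98

Group as (sqrt(29) + sqrt(30)) - sqrt(11); multiply by (sqrt(29) + sqrt(30)) + sqrt(11), then rationalise the remaining surd.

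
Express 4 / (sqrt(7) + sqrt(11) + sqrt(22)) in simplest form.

Group as (sqrt(7) + sqrt(22)) + sqrt(11); multiply by (sqrt(7) + sqrt(22)) - sqrt(11), then rationalise the remaining surd.

(-22*sqrt(14) - 4*sqrt(22) + 18*sqrt(11) + 26*sqrt(7))/73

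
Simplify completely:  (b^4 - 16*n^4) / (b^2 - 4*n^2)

b^4 - 16*n^4 factors as (b - 2*n)*(b + 2*n)*(b^2 + 4*n^2).

b^2 + 4*n^2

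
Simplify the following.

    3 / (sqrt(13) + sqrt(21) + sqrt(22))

(-sqrt(6006) + 6*sqrt(22) + 7*sqrt(21) + 15*sqrt(13))/158

Group as (sqrt(21) + sqrt(22)) + sqrt(13); multiply by (sqrt(21) + sqrt(22)) - sqrt(13), then rationalise the remaining surd.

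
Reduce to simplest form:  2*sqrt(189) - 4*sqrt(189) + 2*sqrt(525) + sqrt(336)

8*sqrt(21)

2*sqrt(189) = 6*sqrt(21); 4*sqrt(189) = 12*sqrt(21); 2*sqrt(525) = 10*sqrt(21); sqrt(336) = 4*sqrt(21)
Combine: (6 - 12 + 10 + 4)·sqrt(21) = 8*sqrt(21)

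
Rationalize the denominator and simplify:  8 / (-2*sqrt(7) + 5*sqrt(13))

Multiply numerator and denominator by 2*sqrt(7) + 5*sqrt(13).
Denominator becomes 297; numerator becomes 16*sqrt(7) + 40*sqrt(13).

(16*sqrt(7) + 40*sqrt(13))/297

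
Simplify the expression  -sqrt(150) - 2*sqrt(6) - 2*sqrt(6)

-9*sqrt(6)

sqrt(150) = 5*sqrt(6); 2*sqrt(6) = 2*sqrt(6); 2*sqrt(6) = 2*sqrt(6)
Combine: (-5 - 2 - 2)·sqrt(6) = -9*sqrt(6)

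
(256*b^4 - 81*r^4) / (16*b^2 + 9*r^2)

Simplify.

16*b^2 - 9*r^2

Difference of fourth powers: factor out (16*b^2 + 9*r^2).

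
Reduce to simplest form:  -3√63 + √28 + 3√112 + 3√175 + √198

3*√22 + 20*√7

3√63 = 9*√7; √28 = 2*√7; 3√112 = 12*√7; 3√175 = 15*√7; √198 = 3*√22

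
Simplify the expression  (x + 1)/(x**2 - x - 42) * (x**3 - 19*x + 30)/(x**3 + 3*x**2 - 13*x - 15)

(x - 2)/(x**2 - x - 42)

Factor: x**2 - x - 42 = (x - 7)*(x + 6);  x**3 - 19*x + 30 = (x - 2)*(x - 3)*(x + 5);  x**3 + 3*x**2 - 13*x - 15 = (x + 5)*(x + 1)*(x - 3)
Cancel the common factors (x + 5), (x - 3), (x + 1).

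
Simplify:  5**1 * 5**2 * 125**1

5**6

5**1 = 5**1; 5**2 = 5**2; 125**1 = 5**3
Combine exponents: 5**6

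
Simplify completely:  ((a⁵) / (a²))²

a⁶

Inside the bracket: a³
Raise to the power 2: a⁶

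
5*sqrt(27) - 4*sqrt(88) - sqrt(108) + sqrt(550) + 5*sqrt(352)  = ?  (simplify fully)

5*sqrt(27) = 15*sqrt(3); 4*sqrt(88) = 8*sqrt(22); sqrt(108) = 6*sqrt(3); sqrt(550) = 5*sqrt(22); 5*sqrt(352) = 20*sqrt(22)

9*sqrt(3) + 17*sqrt(22)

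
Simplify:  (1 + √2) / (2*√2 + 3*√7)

(-4 - 2*√2 + 3*√7 + 3*√14)/55

Multiply numerator and denominator by -3*√7 + 2*√2.
Denominator becomes -55; numerator becomes -3*√14 - 3*√7 + 2*√2 + 4.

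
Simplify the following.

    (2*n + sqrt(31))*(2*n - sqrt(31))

Difference of squares with P = 2*n, Q = sqrt(31).

4*n**2 - 31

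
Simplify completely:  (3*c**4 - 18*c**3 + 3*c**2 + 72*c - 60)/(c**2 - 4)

Factor: 3*c**4 - 18*c**3 + 3*c**2 + 72*c - 60 = 3*(c - 2)*(c + 2)*(c - 1)*(c - 5);  c**2 - 4 = (c + 2)*(c - 2)
Cancel the common factors (c - 2), (c + 2).

3*c**2 - 18*c + 15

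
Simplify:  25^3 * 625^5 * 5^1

25^3 = 5^6; 625^5 = 5^20; 5^1 = 5^1
Combine exponents: 5^27

5^27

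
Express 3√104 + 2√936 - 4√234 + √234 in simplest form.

9*√26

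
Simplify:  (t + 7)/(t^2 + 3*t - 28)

Factor: t^2 + 3*t - 28 = (t + 7)*(t - 4)
Cancel the common factor (t + 7).

1/(t - 4)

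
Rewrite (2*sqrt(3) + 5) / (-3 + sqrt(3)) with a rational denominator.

(-21 - 11*sqrt(3))/6

Multiply numerator and denominator by -3 - sqrt(3).
Denominator becomes 6; numerator becomes -21 - 11*sqrt(3).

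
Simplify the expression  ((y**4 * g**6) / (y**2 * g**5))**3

g**3*y**6

Inside the bracket: y**2 * g**1
Raise to the power 3: y**6 * g**3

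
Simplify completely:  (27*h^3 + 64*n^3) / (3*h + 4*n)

Factor as (a+b)(a^2-ab+b^2) with a=(4*n), b=(3*h).

9*h^2 - 12*h*n + 16*n^2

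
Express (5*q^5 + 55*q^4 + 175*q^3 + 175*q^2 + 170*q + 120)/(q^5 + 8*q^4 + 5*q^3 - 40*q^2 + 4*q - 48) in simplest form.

Factor: 5*q^5 + 55*q^4 + 175*q^3 + 175*q^2 + 170*q + 120 = 5*(q^2 + 1)*(q + 1)*(q + 6)*(q + 4);  q^5 + 8*q^4 + 5*q^3 - 40*q^2 + 4*q - 48 = (q - 2)*(q^2 + 1)*(q + 4)*(q + 6)
Cancel the common factors (q^2 + 1), (q + 4), (q + 6).

(5*q + 5)/(q - 2)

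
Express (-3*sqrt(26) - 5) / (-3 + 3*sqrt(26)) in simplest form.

(-83 - 8*sqrt(26))/75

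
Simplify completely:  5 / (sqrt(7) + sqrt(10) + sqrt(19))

(-5*sqrt(1330) - 5*sqrt(19) + 40*sqrt(10) + 55*sqrt(7))/138

Group as (sqrt(10) + sqrt(19)) + sqrt(7); multiply by (sqrt(10) + sqrt(19)) - sqrt(7), then rationalise the remaining surd.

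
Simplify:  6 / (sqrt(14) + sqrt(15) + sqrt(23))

Group as (sqrt(14) + sqrt(23)) + sqrt(15); multiply by (sqrt(14) + sqrt(23)) - sqrt(15), then rationalise the remaining surd.

(-sqrt(4830) + 3*sqrt(23) + 11*sqrt(15) + 12*sqrt(14))/67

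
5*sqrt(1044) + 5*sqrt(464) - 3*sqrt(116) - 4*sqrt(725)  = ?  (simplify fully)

24*sqrt(29)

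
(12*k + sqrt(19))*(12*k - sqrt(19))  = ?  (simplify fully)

144*k^2 - 19

Product of conjugates: (P+Q)(P-Q) = P^2 - Q^2.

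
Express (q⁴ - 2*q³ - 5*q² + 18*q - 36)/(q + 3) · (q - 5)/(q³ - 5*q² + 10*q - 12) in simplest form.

Factor: q⁴ - 2*q³ - 5*q² + 18*q - 36 = (q² - 2*q + 4)·(q + 3)·(q - 3);  q³ - 5*q² + 10*q - 12 = (q - 3)·(q² - 2*q + 4)
Cancel the common factors (q² - 2*q + 4), (q - 3), (q + 3).

q - 5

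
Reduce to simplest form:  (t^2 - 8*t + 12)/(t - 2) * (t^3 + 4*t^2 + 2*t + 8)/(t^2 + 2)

Factor: t^2 - 8*t + 12 = (t - 2)*(t - 6);  t^3 + 4*t^2 + 2*t + 8 = (t^2 + 2)*(t + 4)
Cancel the common factors (t^2 + 2), (t - 2).

t^2 - 2*t - 24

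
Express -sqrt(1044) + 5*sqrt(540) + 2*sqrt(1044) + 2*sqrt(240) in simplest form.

6*sqrt(29) + 38*sqrt(15)

sqrt(1044) = 6*sqrt(29); 5*sqrt(540) = 30*sqrt(15); 2*sqrt(1044) = 12*sqrt(29); 2*sqrt(240) = 8*sqrt(15)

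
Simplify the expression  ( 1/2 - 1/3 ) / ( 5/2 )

Numerator: 1/2 - 1/3 = 1/6
Denominator: 5/2 = 5/2
Divide: (1/6) · (2/5) = 1/15

1/15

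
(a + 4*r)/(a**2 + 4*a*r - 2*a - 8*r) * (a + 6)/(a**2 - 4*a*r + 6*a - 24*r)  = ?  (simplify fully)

Factor: a**2 + 4*a*r - 2*a - 8*r = (a - 2)*(a + 4*r);  a**2 - 4*a*r + 6*a - 24*r = (a + 6)*(a - 4*r)
Cancel the common factors (a + 6), (a + 4*r).

-1/(-a**2 + 4*a*r + 2*a - 8*r)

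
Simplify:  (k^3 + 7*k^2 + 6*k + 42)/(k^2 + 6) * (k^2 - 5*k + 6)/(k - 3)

Factor: k^3 + 7*k^2 + 6*k + 42 = (k^2 + 6)*(k + 7);  k^2 - 5*k + 6 = (k - 2)*(k - 3)
Cancel the common factors (k^2 + 6), (k - 3).

k^2 + 5*k - 14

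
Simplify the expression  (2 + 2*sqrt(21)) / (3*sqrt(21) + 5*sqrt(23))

Multiply numerator and denominator by -5*sqrt(23) + 3*sqrt(21).
Denominator becomes -386; numerator becomes -10*sqrt(483) - 10*sqrt(23) + 6*sqrt(21) + 126.

(-63 - 3*sqrt(21) + 5*sqrt(23) + 5*sqrt(483))/193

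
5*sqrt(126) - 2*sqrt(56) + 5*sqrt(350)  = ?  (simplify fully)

5*sqrt(126) = 15*sqrt(14); 2*sqrt(56) = 4*sqrt(14); 5*sqrt(350) = 25*sqrt(14)
Combine: (15 - 4 + 25)·sqrt(14) = 36*sqrt(14)

36*sqrt(14)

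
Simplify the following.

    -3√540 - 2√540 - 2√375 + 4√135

-28*√15

3√540 = 18*√15; 2√540 = 12*√15; 2√375 = 10*√15; 4√135 = 12*√15
Combine: (-18 - 12 - 10 + 12)·√15 = -28*√15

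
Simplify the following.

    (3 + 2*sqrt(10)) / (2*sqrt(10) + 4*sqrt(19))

(-20 - 3*sqrt(10) + 6*sqrt(19) + 4*sqrt(190))/132

Multiply numerator and denominator by -4*sqrt(19) + 2*sqrt(10).
Denominator becomes -264; numerator becomes -8*sqrt(190) - 12*sqrt(19) + 6*sqrt(10) + 40.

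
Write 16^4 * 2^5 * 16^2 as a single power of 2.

2^29

16^4 = 2^16; 2^5 = 2^5; 16^2 = 2^8
Combine exponents: 2^29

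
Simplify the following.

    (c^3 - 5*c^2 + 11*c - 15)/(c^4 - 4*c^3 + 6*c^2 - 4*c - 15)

1/(c + 1)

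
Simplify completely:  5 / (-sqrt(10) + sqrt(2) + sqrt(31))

Group as (sqrt(2) + sqrt(31)) - sqrt(10); multiply by (sqrt(2) + sqrt(31)) + sqrt(10), then rationalise the remaining surd.

(-195*sqrt(2) - 20*sqrt(155) + 115*sqrt(10) + 95*sqrt(31))/281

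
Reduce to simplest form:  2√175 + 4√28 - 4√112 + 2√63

8*√7

2√175 = 10*√7; 4√28 = 8*√7; 4√112 = 16*√7; 2√63 = 6*√7
Combine: (10 + 8 - 16 + 6)·√7 = 8*√7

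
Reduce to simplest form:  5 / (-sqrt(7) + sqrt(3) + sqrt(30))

Group as (sqrt(3) + sqrt(30)) - sqrt(7); multiply by (sqrt(3) + sqrt(30)) + sqrt(7), then rationalise the remaining surd.

(-85*sqrt(3) - 15*sqrt(70) + 65*sqrt(7) + 50*sqrt(30))/158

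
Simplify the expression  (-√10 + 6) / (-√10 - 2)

(-4*√10 + 11)/3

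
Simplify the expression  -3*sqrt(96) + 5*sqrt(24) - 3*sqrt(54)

3*sqrt(96) = 12*sqrt(6); 5*sqrt(24) = 10*sqrt(6); 3*sqrt(54) = 9*sqrt(6)
Combine: (-12 + 10 - 9)·sqrt(6) = -11*sqrt(6)

-11*sqrt(6)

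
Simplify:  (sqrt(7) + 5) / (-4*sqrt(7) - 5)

(-5*sqrt(7) - 1)/29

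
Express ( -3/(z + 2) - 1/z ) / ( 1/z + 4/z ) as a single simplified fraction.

(-4*z - 2)/(5*z + 10)

Numerator: -3/(z + 2) - 1/z = (-4*z - 2)/(z**2 + 2*z)
Denominator: 1/z + 4/z = 5/z
Divide: ((-4*z - 2)/(z**2 + 2*z)) · (z/5) = (-4*z - 2)/(5*z + 10)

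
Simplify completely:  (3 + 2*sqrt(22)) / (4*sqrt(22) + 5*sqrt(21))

Multiply numerator and denominator by -5*sqrt(21) + 4*sqrt(22).
Denominator becomes -173; numerator becomes -10*sqrt(462) - 15*sqrt(21) + 12*sqrt(22) + 176.

(-176 - 12*sqrt(22) + 15*sqrt(21) + 10*sqrt(462))/173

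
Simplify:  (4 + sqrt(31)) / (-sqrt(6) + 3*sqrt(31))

(4*sqrt(6) + sqrt(186) + 12*sqrt(31) + 93)/273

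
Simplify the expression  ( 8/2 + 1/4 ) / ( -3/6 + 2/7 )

-119/6

Numerator: 8/2 + 1/4 = 17/4
Denominator: -3/6 + 2/7 = -3/14
Divide: (17/4) · (-14/3) = -119/6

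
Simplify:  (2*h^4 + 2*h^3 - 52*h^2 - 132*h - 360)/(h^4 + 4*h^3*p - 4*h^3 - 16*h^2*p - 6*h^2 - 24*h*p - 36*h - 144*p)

Factor: 2*h^4 + 2*h^3 - 52*h^2 - 132*h - 360 = 2*(h^2 + 2*h + 6)*(h + 5)*(h - 6);  h^4 + 4*h^3*p - 4*h^3 - 16*h^2*p - 6*h^2 - 24*h*p - 36*h - 144*p = (h^2 + 2*h + 6)*(h + 4*p)*(h - 6)
Cancel the common factors (h^2 + 2*h + 6), (h - 6).

(2*h + 10)/(h + 4*p)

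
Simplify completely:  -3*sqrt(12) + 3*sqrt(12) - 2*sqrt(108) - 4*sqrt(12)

-20*sqrt(3)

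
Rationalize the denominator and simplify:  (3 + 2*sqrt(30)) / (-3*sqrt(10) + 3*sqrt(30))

(3*sqrt(10) + 3*sqrt(30) + 20*sqrt(3) + 60)/60

Multiply numerator and denominator by 3*sqrt(10) + 3*sqrt(30).
Denominator becomes 180; numerator becomes 9*sqrt(10) + 9*sqrt(30) + 60*sqrt(3) + 180.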